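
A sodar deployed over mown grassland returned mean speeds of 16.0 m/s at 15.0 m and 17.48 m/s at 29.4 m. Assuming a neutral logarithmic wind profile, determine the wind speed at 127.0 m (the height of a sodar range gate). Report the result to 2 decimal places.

20.70 m/s

Log law: V ∝ ln(z/z₀). From the pair, with r = V₁/V₂ = 0.91533,
ln z₀ = (ln z₁ − r·ln z₂)/(1 − r) = (2.7081 − 0.91533×3.3810)/0.08467 = -4.5670 → z₀ = 0.01039 m
V₃ = V₁ · ln(z₃/z₀)/ln(z₁/z₀) = 16.0 × 9.4112/7.2751 = 20.6980 m/s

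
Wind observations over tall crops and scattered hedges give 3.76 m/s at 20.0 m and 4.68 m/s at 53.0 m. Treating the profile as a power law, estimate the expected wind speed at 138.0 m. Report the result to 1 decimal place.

5.8 m/s

First find α: α = ln(V₂/V₁)/ln(z₂/z₁) = ln(4.68/3.76)/ln(53.0/20.0) = 0.21888/0.97456 = 0.2246
Extrapolate from 53.0 m to 138.0 m: V₃ = 4.68 × (138.0/53.0)^0.2246 = 4.68 × 1.2398 = 5.8021 m/s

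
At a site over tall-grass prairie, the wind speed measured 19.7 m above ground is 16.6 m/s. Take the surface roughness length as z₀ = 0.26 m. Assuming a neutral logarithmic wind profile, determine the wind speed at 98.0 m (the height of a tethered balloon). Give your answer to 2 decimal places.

22.75 m/s

Log law: V(z) ∝ ln(z/z₀), so V₂/V₁ = ln(z₂/z₀) / ln(z₁/z₀).
ln(98.0/0.26) = 5.9320, ln(19.7/0.26) = 4.3277
V₂ = 16.6 × 5.9320/4.3277 = 16.6 × 1.3707 = 22.7539 m/s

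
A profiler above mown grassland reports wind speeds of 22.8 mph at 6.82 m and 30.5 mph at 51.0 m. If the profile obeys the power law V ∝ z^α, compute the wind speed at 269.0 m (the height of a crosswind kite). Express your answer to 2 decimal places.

38.79 mph

First find α: α = ln(V₂/V₁)/ln(z₂/z₁) = ln(30.5/22.8)/ln(51.0/6.82) = 0.29097/2.01197 = 0.1446
Extrapolate from 51.0 m to 269.0 m: V₃ = 30.5 × (269.0/51.0)^0.1446 = 30.5 × 1.2719 = 38.7918 mph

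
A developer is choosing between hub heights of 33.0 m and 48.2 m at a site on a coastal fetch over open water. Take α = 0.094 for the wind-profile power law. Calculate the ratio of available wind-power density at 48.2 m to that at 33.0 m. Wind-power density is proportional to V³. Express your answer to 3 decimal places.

Speed ratio: V_B/V_A = (z_B/z_A)^α = (48.2/33.0)^0.094 = (1.4606)^0.094 = 1.03625
Power-density ratio: P_B/P_A = (V_B/V_A)³ = (1.03625)³ = 1.11275

1.113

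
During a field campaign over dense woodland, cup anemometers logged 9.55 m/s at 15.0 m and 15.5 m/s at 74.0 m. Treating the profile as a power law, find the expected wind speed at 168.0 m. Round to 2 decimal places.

First find α: α = ln(V₂/V₁)/ln(z₂/z₁) = ln(15.5/9.55)/ln(74.0/15.0) = 0.48430/1.59601 = 0.3034
Extrapolate from 74.0 m to 168.0 m: V₃ = 15.5 × (168.0/74.0)^0.3034 = 15.5 × 1.2825 = 19.8784 m/s

19.88 m/s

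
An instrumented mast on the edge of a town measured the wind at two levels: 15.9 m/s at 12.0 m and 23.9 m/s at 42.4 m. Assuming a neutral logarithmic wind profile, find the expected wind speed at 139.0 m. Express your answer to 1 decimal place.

Log law: V ∝ ln(z/z₀). From the pair, with r = V₁/V₂ = 0.66527,
ln z₀ = (ln z₁ − r·ln z₂)/(1 − r) = (2.4849 − 0.66527×3.7471)/0.33473 = -0.0238 → z₀ = 0.9765 m
V₃ = V₁ · ln(z₃/z₀)/ln(z₁/z₀) = 15.9 × 4.9583/2.5087 = 31.4252 m/s

31.4 m/s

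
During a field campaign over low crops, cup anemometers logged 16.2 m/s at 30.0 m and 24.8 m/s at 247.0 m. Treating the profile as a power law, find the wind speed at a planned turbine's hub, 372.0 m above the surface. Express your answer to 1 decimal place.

26.9 m/s

First find α: α = ln(V₂/V₁)/ln(z₂/z₁) = ln(24.8/16.2)/ln(247.0/30.0) = 0.42583/2.10819 = 0.2020
Extrapolate from 247.0 m to 372.0 m: V₃ = 24.8 × (372.0/247.0)^0.2020 = 24.8 × 1.0862 = 26.9386 m/s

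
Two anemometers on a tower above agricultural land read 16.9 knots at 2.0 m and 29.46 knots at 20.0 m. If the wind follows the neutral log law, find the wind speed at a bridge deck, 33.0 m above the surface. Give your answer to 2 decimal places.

32.19 knots

Log law: V ∝ ln(z/z₀). From the pair, with r = V₁/V₂ = 0.57366,
ln z₀ = (ln z₁ − r·ln z₂)/(1 − r) = (0.6931 − 0.57366×2.9957)/0.42634 = -2.4051 → z₀ = 0.09026 m
V₃ = V₁ · ln(z₃/z₀)/ln(z₁/z₀) = 16.9 × 5.9016/3.0982 = 32.1916 knots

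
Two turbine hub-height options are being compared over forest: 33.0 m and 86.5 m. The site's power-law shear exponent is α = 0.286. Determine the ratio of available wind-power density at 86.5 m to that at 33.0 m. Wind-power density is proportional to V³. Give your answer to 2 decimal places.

2.29

Speed ratio: V_B/V_A = (z_B/z_A)^α = (86.5/33.0)^0.286 = (2.6212)^0.286 = 1.31732
Power-density ratio: P_B/P_A = (V_B/V_A)³ = (1.31732)³ = 2.28599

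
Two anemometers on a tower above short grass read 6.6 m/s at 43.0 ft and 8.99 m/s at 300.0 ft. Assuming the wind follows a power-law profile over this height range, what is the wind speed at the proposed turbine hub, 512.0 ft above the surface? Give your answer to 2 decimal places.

First find α: α = ln(V₂/V₁)/ln(z₂/z₁) = ln(8.99/6.6)/ln(300.0/43.0) = 0.30904/1.94258 = 0.1591
Extrapolate from 300.0 ft to 512.0 ft: V₃ = 8.99 × (512.0/300.0)^0.1591 = 8.99 × 1.0888 = 9.7880 m/s

9.79 m/s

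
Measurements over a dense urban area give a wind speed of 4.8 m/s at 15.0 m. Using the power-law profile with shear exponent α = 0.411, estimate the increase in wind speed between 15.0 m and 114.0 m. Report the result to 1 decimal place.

Power law: V₂ = V₁ · (z₂/z₁)^α = 4.8 × (7.6000)^0.411 = 11.0473 m/s
ΔV = 11.0473 − 4.8 = 6.2473 m/s

6.2 m/s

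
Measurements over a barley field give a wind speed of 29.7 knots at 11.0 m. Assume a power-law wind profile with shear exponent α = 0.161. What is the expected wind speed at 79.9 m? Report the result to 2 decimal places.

40.87 knots

Power-law profile: V₂ = V₁ · (z₂/z₁)^α
V₂ = 29.7 × (79.9/11.0)^0.161 = 29.7 × (7.2636)^0.161
    = 29.7 × 1.3761 = 40.8698 knots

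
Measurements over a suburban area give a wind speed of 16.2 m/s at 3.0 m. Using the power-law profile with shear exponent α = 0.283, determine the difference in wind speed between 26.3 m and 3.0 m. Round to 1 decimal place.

13.7 m/s

Power law: V₂ = V₁ · (z₂/z₁)^α = 16.2 × (8.7667)^0.283 = 29.9459 m/s
ΔV = 29.9459 − 16.2 = 13.7459 m/s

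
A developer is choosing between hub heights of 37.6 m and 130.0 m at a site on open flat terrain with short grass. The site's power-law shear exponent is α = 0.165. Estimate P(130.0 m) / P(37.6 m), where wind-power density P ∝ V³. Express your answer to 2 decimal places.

Speed ratio: V_B/V_A = (z_B/z_A)^α = (130.0/37.6)^0.165 = (3.4574)^0.165 = 1.22714
Power-density ratio: P_B/P_A = (V_B/V_A)³ = (1.22714)³ = 1.84792

1.85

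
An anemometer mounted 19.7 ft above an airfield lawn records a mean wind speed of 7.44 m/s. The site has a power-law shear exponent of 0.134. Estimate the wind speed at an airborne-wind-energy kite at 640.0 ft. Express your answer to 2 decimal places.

11.86 m/s

Power-law profile: V₂ = V₁ · (z₂/z₁)^α
V₂ = 7.44 × (640.0/19.7)^0.134 = 7.44 × (32.4873)^0.134
    = 7.44 × 1.5943 = 11.8616 m/s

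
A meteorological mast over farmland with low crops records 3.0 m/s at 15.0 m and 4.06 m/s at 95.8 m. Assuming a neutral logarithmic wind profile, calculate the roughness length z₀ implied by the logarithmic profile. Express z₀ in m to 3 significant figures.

z₀ ≈ 0.0789 m

Log law: V(z) ∝ ln(z/z₀). With r = V₁/V₂ = 3.0/4.06 = 0.73892,
r · ln(z₂/z₀) = ln(z₁/z₀) ⇒ ln z₀ = (ln z₁ − r·ln z₂)/(1 − r)
ln z₀ = (2.70805 − 0.73892×4.56226) / 0.26108 = -2.5397
z₀ = exp(-2.5397) = 0.07889 m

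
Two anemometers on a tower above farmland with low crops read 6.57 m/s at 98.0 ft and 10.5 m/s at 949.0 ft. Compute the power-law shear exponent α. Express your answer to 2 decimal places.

α ≈ 0.21

Power law: V₂/V₁ = (z₂/z₁)^α ⇒ α = ln(V₂/V₁) / ln(z₂/z₁)
α = ln(10.5/6.57) / ln(949.0/98.0) = ln(1.5982) / ln(9.6837)
  = 0.46886 / 2.27044 = 0.20651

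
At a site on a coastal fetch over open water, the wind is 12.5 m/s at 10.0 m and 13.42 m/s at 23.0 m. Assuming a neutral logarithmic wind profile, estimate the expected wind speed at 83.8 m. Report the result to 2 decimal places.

Log law: V ∝ ln(z/z₀). From the pair, with r = V₁/V₂ = 0.93145,
ln z₀ = (ln z₁ − r·ln z₂)/(1 − r) = (2.3026 − 0.93145×3.1355)/0.06855 = -9.0141 → z₀ = 0.0001217 m
V₃ = V₁ · ln(z₃/z₀)/ln(z₁/z₀) = 12.5 × 13.4425/11.3167 = 14.8481 m/s

14.85 m/s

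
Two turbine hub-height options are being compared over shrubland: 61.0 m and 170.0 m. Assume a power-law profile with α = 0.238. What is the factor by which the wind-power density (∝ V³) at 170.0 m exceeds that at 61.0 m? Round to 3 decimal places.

2.079

Speed ratio: V_B/V_A = (z_B/z_A)^α = (170.0/61.0)^0.238 = (2.7869)^0.238 = 1.27626
Power-density ratio: P_B/P_A = (V_B/V_A)³ = (1.27626)³ = 2.07881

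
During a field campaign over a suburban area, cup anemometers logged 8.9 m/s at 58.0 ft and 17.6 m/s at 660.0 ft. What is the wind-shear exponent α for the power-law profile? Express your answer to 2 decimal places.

α ≈ 0.28

Power law: V₂/V₁ = (z₂/z₁)^α ⇒ α = ln(V₂/V₁) / ln(z₂/z₁)
α = ln(17.6/8.9) / ln(660.0/58.0) = ln(1.9775) / ln(11.3793)
  = 0.68185 / 2.43180 = 0.28039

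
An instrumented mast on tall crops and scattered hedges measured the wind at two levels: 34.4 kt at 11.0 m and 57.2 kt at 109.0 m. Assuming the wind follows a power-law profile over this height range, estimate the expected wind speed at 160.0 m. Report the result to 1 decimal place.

62.3 kt

First find α: α = ln(V₂/V₁)/ln(z₂/z₁) = ln(57.2/34.4)/ln(109.0/11.0) = 0.50850/2.29345 = 0.2217
Extrapolate from 109.0 m to 160.0 m: V₃ = 57.2 × (160.0/109.0)^0.2217 = 57.2 × 1.0888 = 62.2809 kt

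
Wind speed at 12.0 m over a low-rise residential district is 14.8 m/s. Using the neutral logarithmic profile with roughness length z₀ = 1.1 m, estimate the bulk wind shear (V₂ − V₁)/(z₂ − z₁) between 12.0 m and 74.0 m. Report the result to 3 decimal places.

0.182 m/s/m

Log law: V₂ = V₁ · ln(z₂/z₀)/ln(z₁/z₀) = 14.8 × 4.2088/2.3896 = 26.0670 m/s
ΔV/Δz = (26.0670 − 14.8)/(74.0 − 12.0) = 11.2670/62.0000 = 0.18173 m/s/m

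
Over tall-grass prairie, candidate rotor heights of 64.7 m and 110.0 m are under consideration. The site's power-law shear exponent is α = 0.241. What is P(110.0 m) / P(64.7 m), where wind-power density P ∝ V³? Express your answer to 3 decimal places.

1.468

Speed ratio: V_B/V_A = (z_B/z_A)^α = (110.0/64.7)^0.241 = (1.7002)^0.241 = 1.13644
Power-density ratio: P_B/P_A = (V_B/V_A)³ = (1.13644)³ = 1.46772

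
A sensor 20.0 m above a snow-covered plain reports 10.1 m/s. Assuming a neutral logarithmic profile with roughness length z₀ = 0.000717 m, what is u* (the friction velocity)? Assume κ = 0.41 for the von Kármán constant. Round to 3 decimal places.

u* ≈ 0.405 m/s

Log law: V(z) = (u*/κ) · ln(z/z₀) ⇒ u* = κ · V / ln(z/z₀)
u* = 0.41 × 10.1 / ln(20.0/0.000717) = 0.41 × 10.1 / 10.2362
   = 4.1410 / 10.2362 = 0.4045 m/s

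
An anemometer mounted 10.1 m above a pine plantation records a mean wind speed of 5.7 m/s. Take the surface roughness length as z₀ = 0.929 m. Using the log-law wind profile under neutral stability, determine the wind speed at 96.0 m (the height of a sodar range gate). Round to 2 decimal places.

Log law: V(z) ∝ ln(z/z₀), so V₂/V₁ = ln(z₂/z₀) / ln(z₁/z₀).
ln(96.0/0.929) = 4.6380, ln(10.1/0.929) = 2.3862
V₂ = 5.7 × 4.6380/2.3862 = 5.7 × 1.9437 = 11.0790 m/s

11.08 m/s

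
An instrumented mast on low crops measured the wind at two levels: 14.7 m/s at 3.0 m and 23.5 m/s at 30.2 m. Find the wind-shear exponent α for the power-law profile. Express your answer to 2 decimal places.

Power law: V₂/V₁ = (z₂/z₁)^α ⇒ α = ln(V₂/V₁) / ln(z₂/z₁)
α = ln(23.5/14.7) / ln(30.2/3.0) = ln(1.5986) / ln(10.0667)
  = 0.46915 / 2.30923 = 0.20316

α ≈ 0.20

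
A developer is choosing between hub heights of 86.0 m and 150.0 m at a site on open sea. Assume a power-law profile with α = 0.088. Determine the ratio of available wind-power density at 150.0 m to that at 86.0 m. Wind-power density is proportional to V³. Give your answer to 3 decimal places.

1.158

Speed ratio: V_B/V_A = (z_B/z_A)^α = (150.0/86.0)^0.088 = (1.7442)^0.088 = 1.05017
Power-density ratio: P_B/P_A = (V_B/V_A)³ = (1.05017)³ = 1.15819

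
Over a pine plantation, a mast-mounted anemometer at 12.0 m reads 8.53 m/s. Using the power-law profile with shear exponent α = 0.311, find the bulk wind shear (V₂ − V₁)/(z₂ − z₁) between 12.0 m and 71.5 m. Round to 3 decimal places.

Power law: V₂ = V₁ · (z₂/z₁)^α = 8.53 × (5.9583)^0.311 = 14.8598 m/s
ΔV/Δz = (14.8598 − 8.53)/(71.5 − 12.0) = 6.3298/59.5000 = 0.10638 m/s/m

0.106 m/s/m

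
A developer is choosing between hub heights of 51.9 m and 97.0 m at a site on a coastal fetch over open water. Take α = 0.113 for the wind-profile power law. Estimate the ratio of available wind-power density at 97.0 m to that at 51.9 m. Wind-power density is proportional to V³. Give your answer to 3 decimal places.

Speed ratio: V_B/V_A = (z_B/z_A)^α = (97.0/51.9)^0.113 = (1.8690)^0.113 = 1.07323
Power-density ratio: P_B/P_A = (V_B/V_A)³ = (1.07323)³ = 1.23616

1.236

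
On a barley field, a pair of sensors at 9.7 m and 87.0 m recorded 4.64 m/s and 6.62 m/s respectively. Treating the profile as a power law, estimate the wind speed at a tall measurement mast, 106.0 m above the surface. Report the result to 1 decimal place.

First find α: α = ln(V₂/V₁)/ln(z₂/z₁) = ln(6.62/4.64)/ln(87.0/9.7) = 0.35538/2.19378 = 0.1620
Extrapolate from 87.0 m to 106.0 m: V₃ = 6.62 × (106.0/87.0)^0.1620 = 6.62 × 1.0325 = 6.8353 m/s

6.8 m/s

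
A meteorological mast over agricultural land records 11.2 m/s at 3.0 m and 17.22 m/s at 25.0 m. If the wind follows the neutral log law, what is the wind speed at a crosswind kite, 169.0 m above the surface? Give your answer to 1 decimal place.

22.6 m/s

Log law: V ∝ ln(z/z₀). From the pair, with r = V₁/V₂ = 0.65041,
ln z₀ = (ln z₁ − r·ln z₂)/(1 − r) = (1.0986 − 0.65041×3.2189)/0.34959 = -2.8461 → z₀ = 0.05807 m
V₃ = V₁ · ln(z₃/z₀)/ln(z₁/z₀) = 11.2 × 7.9760/3.9447 = 22.6459 m/s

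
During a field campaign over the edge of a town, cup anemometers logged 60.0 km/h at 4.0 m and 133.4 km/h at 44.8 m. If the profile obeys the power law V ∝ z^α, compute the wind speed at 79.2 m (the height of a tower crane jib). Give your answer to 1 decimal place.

161.1 km/h

First find α: α = ln(V₂/V₁)/ln(z₂/z₁) = ln(133.4/60.0)/ln(44.8/4.0) = 0.79901/2.41591 = 0.3307
Extrapolate from 44.8 m to 79.2 m: V₃ = 133.4 × (79.2/44.8)^0.3307 = 133.4 × 1.2074 = 161.0621 km/h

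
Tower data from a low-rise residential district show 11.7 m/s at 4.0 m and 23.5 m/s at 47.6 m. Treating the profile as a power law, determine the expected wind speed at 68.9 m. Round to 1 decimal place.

26.1 m/s

First find α: α = ln(V₂/V₁)/ln(z₂/z₁) = ln(23.5/11.7)/ln(47.6/4.0) = 0.69741/2.47654 = 0.2816
Extrapolate from 47.6 m to 68.9 m: V₃ = 23.5 × (68.9/47.6)^0.2816 = 23.5 × 1.1098 = 26.0794 m/s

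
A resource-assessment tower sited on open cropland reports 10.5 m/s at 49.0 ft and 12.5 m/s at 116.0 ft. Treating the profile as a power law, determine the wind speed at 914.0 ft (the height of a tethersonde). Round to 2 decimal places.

18.98 m/s

First find α: α = ln(V₂/V₁)/ln(z₂/z₁) = ln(12.5/10.5)/ln(116.0/49.0) = 0.17435/0.86177 = 0.2023
Extrapolate from 116.0 ft to 914.0 ft: V₃ = 12.5 × (914.0/116.0)^0.2023 = 12.5 × 1.5184 = 18.9796 m/s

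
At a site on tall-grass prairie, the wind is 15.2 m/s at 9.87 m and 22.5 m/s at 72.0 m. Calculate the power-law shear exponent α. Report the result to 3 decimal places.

α ≈ 0.197

Power law: V₂/V₁ = (z₂/z₁)^α ⇒ α = ln(V₂/V₁) / ln(z₂/z₁)
α = ln(22.5/15.2) / ln(72.0/9.87) = ln(1.4803) / ln(7.2948)
  = 0.39222 / 1.98717 = 0.19738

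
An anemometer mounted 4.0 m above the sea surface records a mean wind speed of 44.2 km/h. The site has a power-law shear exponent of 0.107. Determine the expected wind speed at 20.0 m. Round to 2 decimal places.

52.51 km/h

Power-law profile: V₂ = V₁ · (z₂/z₁)^α
V₂ = 44.2 × (20.0/4.0)^0.107 = 44.2 × (5.0000)^0.107
    = 44.2 × 1.1879 = 52.5064 km/h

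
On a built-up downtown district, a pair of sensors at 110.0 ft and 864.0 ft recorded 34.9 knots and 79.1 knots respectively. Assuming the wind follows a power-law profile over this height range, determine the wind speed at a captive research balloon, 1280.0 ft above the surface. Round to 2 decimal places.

92.46 knots

First find α: α = ln(V₂/V₁)/ln(z₂/z₁) = ln(79.1/34.9)/ln(864.0/110.0) = 0.81823/2.06109 = 0.3970
Extrapolate from 864.0 ft to 1280.0 ft: V₃ = 79.1 × (1280.0/864.0)^0.3970 = 79.1 × 1.1689 = 92.4572 knots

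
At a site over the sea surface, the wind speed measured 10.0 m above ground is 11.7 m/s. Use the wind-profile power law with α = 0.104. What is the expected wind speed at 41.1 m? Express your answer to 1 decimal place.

Power-law profile: V₂ = V₁ · (z₂/z₁)^α
V₂ = 11.7 × (41.1/10.0)^0.104 = 11.7 × (4.1100)^0.104
    = 11.7 × 1.1583 = 13.5527 m/s

13.6 m/s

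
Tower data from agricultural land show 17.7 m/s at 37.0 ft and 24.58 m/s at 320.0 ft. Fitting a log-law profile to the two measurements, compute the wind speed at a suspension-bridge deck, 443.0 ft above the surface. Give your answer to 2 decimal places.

25.62 m/s

Log law: V ∝ ln(z/z₀). From the pair, with r = V₁/V₂ = 0.72010,
ln z₀ = (ln z₁ − r·ln z₂)/(1 − r) = (3.6109 − 0.72010×5.7683)/0.27990 = -1.9394 → z₀ = 0.1438 ft
V₃ = V₁ · ln(z₃/z₀)/ln(z₁/z₀) = 17.7 × 8.0329/5.5503 = 25.6172 m/s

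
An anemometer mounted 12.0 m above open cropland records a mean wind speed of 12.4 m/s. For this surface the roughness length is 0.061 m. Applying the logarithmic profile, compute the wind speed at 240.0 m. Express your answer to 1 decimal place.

19.4 m/s

Log law: V(z) ∝ ln(z/z₀), so V₂/V₁ = ln(z₂/z₀) / ln(z₁/z₀).
ln(240.0/0.061) = 8.2775, ln(12.0/0.061) = 5.2818
V₂ = 12.4 × 8.2775/5.2818 = 12.4 × 1.5672 = 19.4331 m/s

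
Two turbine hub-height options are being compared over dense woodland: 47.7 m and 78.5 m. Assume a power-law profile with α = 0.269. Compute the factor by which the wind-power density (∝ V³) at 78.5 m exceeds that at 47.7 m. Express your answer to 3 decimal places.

Speed ratio: V_B/V_A = (z_B/z_A)^α = (78.5/47.7)^0.269 = (1.6457)^0.269 = 1.14340
Power-density ratio: P_B/P_A = (V_B/V_A)³ = (1.14340)³ = 1.49484

1.495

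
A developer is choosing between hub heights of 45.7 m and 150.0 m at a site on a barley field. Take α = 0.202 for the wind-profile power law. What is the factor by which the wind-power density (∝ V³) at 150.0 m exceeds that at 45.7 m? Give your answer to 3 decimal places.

Speed ratio: V_B/V_A = (z_B/z_A)^α = (150.0/45.7)^0.202 = (3.2823)^0.202 = 1.27136
Power-density ratio: P_B/P_A = (V_B/V_A)³ = (1.27136)³ = 2.05495

2.055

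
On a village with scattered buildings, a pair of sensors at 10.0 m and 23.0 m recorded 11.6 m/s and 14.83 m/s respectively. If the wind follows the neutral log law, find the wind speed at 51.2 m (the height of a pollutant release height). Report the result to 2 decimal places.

17.93 m/s

Log law: V ∝ ln(z/z₀). From the pair, with r = V₁/V₂ = 0.78220,
ln z₀ = (ln z₁ − r·ln z₂)/(1 − r) = (2.3026 − 0.78220×3.1355)/0.21780 = -0.6887 → z₀ = 0.5022 m
V₃ = V₁ · ln(z₃/z₀)/ln(z₁/z₀) = 11.6 × 4.6244/2.9913 = 17.9333 m/s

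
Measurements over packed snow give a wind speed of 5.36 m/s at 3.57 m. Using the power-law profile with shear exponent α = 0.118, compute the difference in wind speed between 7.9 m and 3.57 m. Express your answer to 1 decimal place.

0.5 m/s

Power law: V₂ = V₁ · (z₂/z₁)^α = 5.36 × (2.2129)^0.118 = 5.8867 m/s
ΔV = 5.8867 − 5.36 = 0.5267 m/s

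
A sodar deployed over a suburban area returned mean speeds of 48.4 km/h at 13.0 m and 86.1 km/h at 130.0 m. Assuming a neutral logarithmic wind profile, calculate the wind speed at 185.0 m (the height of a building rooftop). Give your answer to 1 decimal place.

Log law: V ∝ ln(z/z₀). From the pair, with r = V₁/V₂ = 0.56214,
ln z₀ = (ln z₁ − r·ln z₂)/(1 − r) = (2.5649 − 0.56214×4.8675)/0.43786 = -0.3912 → z₀ = 0.6763 m
V₃ = V₁ · ln(z₃/z₀)/ln(z₁/z₀) = 48.4 × 5.6115/2.9561 = 91.8767 km/h

91.9 km/h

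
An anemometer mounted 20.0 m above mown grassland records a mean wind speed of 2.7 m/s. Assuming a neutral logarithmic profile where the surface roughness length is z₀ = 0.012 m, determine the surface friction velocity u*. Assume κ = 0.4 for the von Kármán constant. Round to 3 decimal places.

u* ≈ 0.146 m/s

Log law: V(z) = (u*/κ) · ln(z/z₀) ⇒ u* = κ · V / ln(z/z₀)
u* = 0.4 × 2.7 / ln(20.0/0.012) = 0.4 × 2.7 / 7.4186
   = 1.0800 / 7.4186 = 0.1456 m/s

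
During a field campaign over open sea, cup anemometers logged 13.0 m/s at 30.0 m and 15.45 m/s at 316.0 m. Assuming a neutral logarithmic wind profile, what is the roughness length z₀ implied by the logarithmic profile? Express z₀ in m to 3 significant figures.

z₀ ≈ 0.000113 m

Log law: V(z) ∝ ln(z/z₀). With r = V₁/V₂ = 13.0/15.45 = 0.84142,
r · ln(z₂/z₀) = ln(z₁/z₀) ⇒ ln z₀ = (ln z₁ − r·ln z₂)/(1 − r)
ln z₀ = (3.40120 − 0.84142×5.75574) / 0.15858 = -9.0923
z₀ = exp(-9.0923) = 0.0001125 m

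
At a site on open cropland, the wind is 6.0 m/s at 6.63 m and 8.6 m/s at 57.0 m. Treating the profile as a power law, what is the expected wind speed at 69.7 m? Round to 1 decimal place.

First find α: α = ln(V₂/V₁)/ln(z₂/z₁) = ln(8.6/6.0)/ln(57.0/6.63) = 0.36000/2.15145 = 0.1673
Extrapolate from 57.0 m to 69.7 m: V₃ = 8.6 × (69.7/57.0)^0.1673 = 8.6 × 1.0342 = 8.8944 m/s

8.9 m/s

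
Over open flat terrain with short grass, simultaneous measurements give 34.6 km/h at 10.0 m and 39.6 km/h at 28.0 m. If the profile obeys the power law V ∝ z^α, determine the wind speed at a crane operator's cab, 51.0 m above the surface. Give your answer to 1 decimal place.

42.8 km/h

First find α: α = ln(V₂/V₁)/ln(z₂/z₁) = ln(39.6/34.6)/ln(28.0/10.0) = 0.13498/1.02962 = 0.1311
Extrapolate from 28.0 m to 51.0 m: V₃ = 39.6 × (51.0/28.0)^0.1311 = 39.6 × 1.0818 = 42.8384 km/h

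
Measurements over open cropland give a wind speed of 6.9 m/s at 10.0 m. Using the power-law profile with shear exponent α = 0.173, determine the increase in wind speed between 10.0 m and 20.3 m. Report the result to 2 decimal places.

0.90 m/s

Power law: V₂ = V₁ · (z₂/z₁)^α = 6.9 × (2.0300)^0.173 = 7.7991 m/s
ΔV = 7.7991 − 6.9 = 0.8991 m/s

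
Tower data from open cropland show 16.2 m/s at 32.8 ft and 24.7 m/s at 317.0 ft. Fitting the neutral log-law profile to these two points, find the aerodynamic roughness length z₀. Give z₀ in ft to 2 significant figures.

Log law: V(z) ∝ ln(z/z₀). With r = V₁/V₂ = 16.2/24.7 = 0.65587,
r · ln(z₂/z₀) = ln(z₁/z₀) ⇒ ln z₀ = (ln z₁ − r·ln z₂)/(1 − r)
ln z₀ = (3.49043 − 0.65587×5.75890) / 0.34413 = -0.8330
z₀ = exp(-0.8330) = 0.4347 ft

z₀ ≈ 0.43 ft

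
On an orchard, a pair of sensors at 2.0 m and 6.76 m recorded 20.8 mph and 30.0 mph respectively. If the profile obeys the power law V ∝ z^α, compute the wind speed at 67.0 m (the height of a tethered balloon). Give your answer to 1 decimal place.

First find α: α = ln(V₂/V₁)/ln(z₂/z₁) = ln(30.0/20.8)/ln(6.76/2.0) = 0.36624/1.21788 = 0.3007
Extrapolate from 6.76 m to 67.0 m: V₃ = 30.0 × (67.0/6.76)^0.3007 = 30.0 × 1.9932 = 59.7972 mph

59.8 mph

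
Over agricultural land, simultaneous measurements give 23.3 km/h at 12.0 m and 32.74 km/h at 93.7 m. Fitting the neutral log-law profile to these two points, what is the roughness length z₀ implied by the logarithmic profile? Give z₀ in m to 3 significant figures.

Log law: V(z) ∝ ln(z/z₀). With r = V₁/V₂ = 23.3/32.74 = 0.71167,
r · ln(z₂/z₀) = ln(z₁/z₀) ⇒ ln z₀ = (ln z₁ − r·ln z₂)/(1 − r)
ln z₀ = (2.48491 − 0.71167×4.54010) / 0.28833 = -2.5878
z₀ = exp(-2.5878) = 0.07519 m

z₀ ≈ 0.0752 m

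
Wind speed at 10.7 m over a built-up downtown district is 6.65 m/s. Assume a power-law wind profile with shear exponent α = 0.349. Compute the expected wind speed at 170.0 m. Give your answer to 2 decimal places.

Power-law profile: V₂ = V₁ · (z₂/z₁)^α
V₂ = 6.65 × (170.0/10.7)^0.349 = 6.65 × (15.8879)^0.349
    = 6.65 × 2.6253 = 17.4580 m/s

17.46 m/s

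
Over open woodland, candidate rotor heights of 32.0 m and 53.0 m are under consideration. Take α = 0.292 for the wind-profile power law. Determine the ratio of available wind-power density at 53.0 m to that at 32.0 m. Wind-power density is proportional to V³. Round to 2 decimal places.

Speed ratio: V_B/V_A = (z_B/z_A)^α = (53.0/32.0)^0.292 = (1.6562)^0.292 = 1.15874
Power-density ratio: P_B/P_A = (V_B/V_A)³ = (1.15874)³ = 1.55580

1.56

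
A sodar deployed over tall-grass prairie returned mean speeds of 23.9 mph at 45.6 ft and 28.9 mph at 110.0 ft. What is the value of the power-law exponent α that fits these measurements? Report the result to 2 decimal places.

α ≈ 0.22

Power law: V₂/V₁ = (z₂/z₁)^α ⇒ α = ln(V₂/V₁) / ln(z₂/z₁)
α = ln(28.9/23.9) / ln(110.0/45.6) = ln(1.2092) / ln(2.4123)
  = 0.18996 / 0.88057 = 0.21573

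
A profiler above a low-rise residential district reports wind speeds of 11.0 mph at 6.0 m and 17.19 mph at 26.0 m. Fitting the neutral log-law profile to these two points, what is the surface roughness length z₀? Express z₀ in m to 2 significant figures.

z₀ ≈ 0.44 m

Log law: V(z) ∝ ln(z/z₀). With r = V₁/V₂ = 11.0/17.19 = 0.63991,
r · ln(z₂/z₀) = ln(z₁/z₀) ⇒ ln z₀ = (ln z₁ − r·ln z₂)/(1 − r)
ln z₀ = (1.79176 − 0.63991×3.25810) / 0.36009 = -0.8140
z₀ = exp(-0.8140) = 0.4431 m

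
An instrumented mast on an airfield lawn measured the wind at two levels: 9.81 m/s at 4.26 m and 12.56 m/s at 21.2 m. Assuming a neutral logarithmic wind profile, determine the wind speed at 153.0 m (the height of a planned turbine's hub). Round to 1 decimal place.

Log law: V ∝ ln(z/z₀). From the pair, with r = V₁/V₂ = 0.78105,
ln z₀ = (ln z₁ − r·ln z₂)/(1 − r) = (1.4493 − 0.78105×3.0540)/0.21895 = -4.2752 → z₀ = 0.01391 m
V₃ = V₁ · ln(z₃/z₀)/ln(z₁/z₀) = 9.81 × 9.3057/5.7245 = 15.9470 m/s

15.9 m/s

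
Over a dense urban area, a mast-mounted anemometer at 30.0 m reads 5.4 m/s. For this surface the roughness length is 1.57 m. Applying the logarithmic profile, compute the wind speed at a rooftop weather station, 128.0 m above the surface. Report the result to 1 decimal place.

Log law: V(z) ∝ ln(z/z₀), so V₂/V₁ = ln(z₂/z₀) / ln(z₁/z₀).
ln(128.0/1.57) = 4.4010, ln(30.0/1.57) = 2.9501
V₂ = 5.4 × 4.4010/2.9501 = 5.4 × 1.4918 = 8.0557 m/s

8.1 m/s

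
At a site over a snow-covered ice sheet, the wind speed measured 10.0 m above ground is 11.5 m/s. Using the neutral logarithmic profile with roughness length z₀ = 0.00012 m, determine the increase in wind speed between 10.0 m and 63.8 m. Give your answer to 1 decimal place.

1.9 m/s

Log law: V₂ = V₁ · ln(z₂/z₀)/ln(z₁/z₀) = 11.5 × 13.1838/11.3306 = 13.3809 m/s
ΔV = 13.3809 − 11.5 = 1.8809 m/s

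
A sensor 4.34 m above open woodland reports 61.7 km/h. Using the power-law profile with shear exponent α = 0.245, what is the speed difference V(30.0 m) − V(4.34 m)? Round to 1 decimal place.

37.4 km/h

Power law: V₂ = V₁ · (z₂/z₁)^α = 61.7 × (6.9124)^0.245 = 99.0820 km/h
ΔV = 99.0820 − 61.7 = 37.3820 km/h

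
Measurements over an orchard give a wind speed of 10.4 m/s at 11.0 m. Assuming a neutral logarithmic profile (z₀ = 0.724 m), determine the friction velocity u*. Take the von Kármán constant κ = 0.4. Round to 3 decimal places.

Log law: V(z) = (u*/κ) · ln(z/z₀) ⇒ u* = κ · V / ln(z/z₀)
u* = 0.4 × 10.4 / ln(11.0/0.724) = 0.4 × 10.4 / 2.7209
   = 4.1600 / 2.7209 = 1.5289 m/s

u* ≈ 1.529 m/s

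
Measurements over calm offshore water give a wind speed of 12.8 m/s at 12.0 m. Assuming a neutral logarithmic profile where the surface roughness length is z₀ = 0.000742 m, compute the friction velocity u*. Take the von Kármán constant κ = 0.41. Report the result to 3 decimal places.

u* ≈ 0.542 m/s

Log law: V(z) = (u*/κ) · ln(z/z₀) ⇒ u* = κ · V / ln(z/z₀)
u* = 0.41 × 12.8 / ln(12.0/0.000742) = 0.41 × 12.8 / 9.6911
   = 5.2480 / 9.6911 = 0.5415 m/s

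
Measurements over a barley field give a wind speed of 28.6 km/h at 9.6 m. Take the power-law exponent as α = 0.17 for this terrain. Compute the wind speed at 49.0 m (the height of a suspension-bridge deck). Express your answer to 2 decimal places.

Power-law profile: V₂ = V₁ · (z₂/z₁)^α
V₂ = 28.6 × (49.0/9.6)^0.17 = 28.6 × (5.1042)^0.17
    = 28.6 × 1.3193 = 37.7323 km/h

37.73 km/h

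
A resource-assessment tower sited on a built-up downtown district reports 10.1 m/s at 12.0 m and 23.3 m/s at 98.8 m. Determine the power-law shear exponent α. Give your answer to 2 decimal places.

α ≈ 0.40

Power law: V₂/V₁ = (z₂/z₁)^α ⇒ α = ln(V₂/V₁) / ln(z₂/z₁)
α = ln(23.3/10.1) / ln(98.8/12.0) = ln(2.3069) / ln(8.2333)
  = 0.83592 / 2.10819 = 0.39651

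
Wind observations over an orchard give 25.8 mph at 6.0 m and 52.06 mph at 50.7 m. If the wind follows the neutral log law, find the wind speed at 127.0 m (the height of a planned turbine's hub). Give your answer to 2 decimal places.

Log law: V ∝ ln(z/z₀). From the pair, with r = V₁/V₂ = 0.49558,
ln z₀ = (ln z₁ − r·ln z₂)/(1 − r) = (1.7918 − 0.49558×3.9259)/0.50442 = -0.3050 → z₀ = 0.7371 m
V₃ = V₁ · ln(z₃/z₀)/ln(z₁/z₀) = 25.8 × 5.1492/2.0968 = 63.3588 mph

63.36 mph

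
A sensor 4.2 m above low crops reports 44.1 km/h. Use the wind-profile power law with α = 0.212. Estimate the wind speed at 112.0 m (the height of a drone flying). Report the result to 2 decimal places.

Power-law profile: V₂ = V₁ · (z₂/z₁)^α
V₂ = 44.1 × (112.0/4.2)^0.212 = 44.1 × (26.6667)^0.212
    = 44.1 × 2.0059 = 88.4594 km/h

88.46 km/h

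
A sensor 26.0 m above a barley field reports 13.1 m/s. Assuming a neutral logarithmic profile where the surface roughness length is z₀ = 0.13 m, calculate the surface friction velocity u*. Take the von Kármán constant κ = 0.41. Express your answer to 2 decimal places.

u* ≈ 1.01 m/s

Log law: V(z) = (u*/κ) · ln(z/z₀) ⇒ u* = κ · V / ln(z/z₀)
u* = 0.41 × 13.1 / ln(26.0/0.13) = 0.41 × 13.1 / 5.2983
   = 5.3710 / 5.2983 = 1.0137 m/s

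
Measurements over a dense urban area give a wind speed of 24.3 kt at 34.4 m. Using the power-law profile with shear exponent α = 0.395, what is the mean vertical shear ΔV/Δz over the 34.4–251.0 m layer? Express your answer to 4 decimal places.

Power law: V₂ = V₁ · (z₂/z₁)^α = 24.3 × (7.2965)^0.395 = 53.2766 kt
ΔV/Δz = (53.2766 − 24.3)/(251.0 − 34.4) = 28.9766/216.6000 = 0.13378 kt/m

0.1338 kt/m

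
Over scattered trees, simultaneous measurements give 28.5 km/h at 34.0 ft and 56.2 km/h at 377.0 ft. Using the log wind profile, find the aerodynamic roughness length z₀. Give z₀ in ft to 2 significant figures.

z₀ ≈ 2.9 ft

Log law: V(z) ∝ ln(z/z₀). With r = V₁/V₂ = 28.5/56.2 = 0.50712,
r · ln(z₂/z₀) = ln(z₁/z₀) ⇒ ln z₀ = (ln z₁ − r·ln z₂)/(1 − r)
ln z₀ = (3.52636 − 0.50712×5.93225) / 0.49288 = 1.0510
z₀ = exp(1.0510) = 2.860 ft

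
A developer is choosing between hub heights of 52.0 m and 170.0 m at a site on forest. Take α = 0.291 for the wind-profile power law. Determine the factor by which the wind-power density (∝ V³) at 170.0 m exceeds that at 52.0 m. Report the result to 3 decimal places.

Speed ratio: V_B/V_A = (z_B/z_A)^α = (170.0/52.0)^0.291 = (3.2692)^0.291 = 1.41157
Power-density ratio: P_B/P_A = (V_B/V_A)³ = (1.41157)³ = 2.81262

2.813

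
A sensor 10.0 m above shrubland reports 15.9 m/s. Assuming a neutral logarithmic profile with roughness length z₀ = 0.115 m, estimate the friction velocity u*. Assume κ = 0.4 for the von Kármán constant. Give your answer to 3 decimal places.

u* ≈ 1.424 m/s

Log law: V(z) = (u*/κ) · ln(z/z₀) ⇒ u* = κ · V / ln(z/z₀)
u* = 0.4 × 15.9 / ln(10.0/0.115) = 0.4 × 15.9 / 4.4654
   = 6.3600 / 4.4654 = 1.4243 m/s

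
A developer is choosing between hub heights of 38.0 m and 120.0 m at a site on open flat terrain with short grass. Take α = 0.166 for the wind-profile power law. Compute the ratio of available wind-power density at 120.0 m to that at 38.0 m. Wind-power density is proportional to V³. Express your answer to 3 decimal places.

Speed ratio: V_B/V_A = (z_B/z_A)^α = (120.0/38.0)^0.166 = (3.1579)^0.166 = 1.21032
Power-density ratio: P_B/P_A = (V_B/V_A)³ = (1.21032)³ = 1.77296

1.773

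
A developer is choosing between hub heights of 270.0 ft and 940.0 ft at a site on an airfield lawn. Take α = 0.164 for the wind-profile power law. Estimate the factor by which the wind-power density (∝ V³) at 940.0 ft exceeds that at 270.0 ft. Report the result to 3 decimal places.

1.847

Speed ratio: V_B/V_A = (z_B/z_A)^α = (940.0/270.0)^0.164 = (3.4815)^0.164 = 1.22701
Power-density ratio: P_B/P_A = (V_B/V_A)³ = (1.22701)³ = 1.84734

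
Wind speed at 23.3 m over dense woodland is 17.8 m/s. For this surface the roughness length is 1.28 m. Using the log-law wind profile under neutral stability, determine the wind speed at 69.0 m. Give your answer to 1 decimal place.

Log law: V(z) ∝ ln(z/z₀), so V₂/V₁ = ln(z₂/z₀) / ln(z₁/z₀).
ln(69.0/1.28) = 3.9872, ln(23.3/1.28) = 2.9016
V₂ = 17.8 × 3.9872/2.9016 = 17.8 × 1.3742 = 24.4600 m/s

24.5 m/s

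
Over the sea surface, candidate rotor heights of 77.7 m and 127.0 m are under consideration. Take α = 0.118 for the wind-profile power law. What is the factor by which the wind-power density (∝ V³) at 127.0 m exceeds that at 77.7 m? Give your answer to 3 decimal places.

Speed ratio: V_B/V_A = (z_B/z_A)^α = (127.0/77.7)^0.118 = (1.6345)^0.118 = 1.05969
Power-density ratio: P_B/P_A = (V_B/V_A)³ = (1.05969)³ = 1.18997

1.190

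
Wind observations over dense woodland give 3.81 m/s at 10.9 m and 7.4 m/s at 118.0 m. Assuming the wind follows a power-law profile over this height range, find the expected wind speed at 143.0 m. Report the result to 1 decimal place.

First find α: α = ln(V₂/V₁)/ln(z₂/z₁) = ln(7.4/3.81)/ln(118.0/10.9) = 0.66385/2.38192 = 0.2787
Extrapolate from 118.0 m to 143.0 m: V₃ = 7.4 × (143.0/118.0)^0.2787 = 7.4 × 1.0550 = 7.8071 m/s

7.8 m/s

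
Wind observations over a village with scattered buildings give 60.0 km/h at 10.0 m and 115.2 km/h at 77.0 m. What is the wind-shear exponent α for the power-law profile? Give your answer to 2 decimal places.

Power law: V₂/V₁ = (z₂/z₁)^α ⇒ α = ln(V₂/V₁) / ln(z₂/z₁)
α = ln(115.2/60.0) / ln(77.0/10.0) = ln(1.9200) / ln(7.7000)
  = 0.65233 / 2.04122 = 0.31958

α ≈ 0.32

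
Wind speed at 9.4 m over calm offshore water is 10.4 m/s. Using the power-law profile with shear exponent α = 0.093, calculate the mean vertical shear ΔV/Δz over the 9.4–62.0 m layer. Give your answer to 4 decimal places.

Power law: V₂ = V₁ · (z₂/z₁)^α = 10.4 × (6.5957)^0.093 = 12.3944 m/s
ΔV/Δz = (12.3944 − 10.4)/(62.0 − 9.4) = 1.9944/52.6000 = 0.03792 m/s/m

0.0379 m/s/m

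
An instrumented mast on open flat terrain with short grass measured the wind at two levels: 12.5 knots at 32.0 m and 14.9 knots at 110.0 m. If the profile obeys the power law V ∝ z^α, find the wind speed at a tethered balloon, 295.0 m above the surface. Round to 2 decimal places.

First find α: α = ln(V₂/V₁)/ln(z₂/z₁) = ln(14.9/12.5)/ln(110.0/32.0) = 0.17563/1.23474 = 0.1422
Extrapolate from 110.0 m to 295.0 m: V₃ = 14.9 × (295.0/110.0)^0.1422 = 14.9 × 1.1506 = 17.1446 knots

17.14 knots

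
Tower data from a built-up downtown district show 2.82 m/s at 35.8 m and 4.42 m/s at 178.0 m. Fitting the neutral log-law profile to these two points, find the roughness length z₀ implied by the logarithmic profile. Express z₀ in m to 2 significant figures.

Log law: V(z) ∝ ln(z/z₀). With r = V₁/V₂ = 2.82/4.42 = 0.63801,
r · ln(z₂/z₀) = ln(z₁/z₀) ⇒ ln z₀ = (ln z₁ − r·ln z₂)/(1 − r)
ln z₀ = (3.57795 − 0.63801×5.18178) / 0.36199 = 0.7512
z₀ = exp(0.7512) = 2.120 m

z₀ ≈ 2.1 m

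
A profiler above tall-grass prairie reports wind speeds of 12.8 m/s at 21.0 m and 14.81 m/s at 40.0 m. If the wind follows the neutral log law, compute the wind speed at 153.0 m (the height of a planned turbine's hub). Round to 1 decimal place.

19.0 m/s

Log law: V ∝ ln(z/z₀). From the pair, with r = V₁/V₂ = 0.86428,
ln z₀ = (ln z₁ − r·ln z₂)/(1 − r) = (3.0445 − 0.86428×3.6889)/0.13572 = -1.0588 → z₀ = 0.3469 m
V₃ = V₁ · ln(z₃/z₀)/ln(z₁/z₀) = 12.8 × 6.0893/4.1034 = 18.9948 m/s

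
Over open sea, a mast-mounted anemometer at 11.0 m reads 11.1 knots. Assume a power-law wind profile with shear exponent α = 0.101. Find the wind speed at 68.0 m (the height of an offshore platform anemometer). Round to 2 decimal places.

13.34 knots

Power-law profile: V₂ = V₁ · (z₂/z₁)^α
V₂ = 11.1 × (68.0/11.0)^0.101 = 11.1 × (6.1818)^0.101
    = 11.1 × 1.2020 = 13.3421 knots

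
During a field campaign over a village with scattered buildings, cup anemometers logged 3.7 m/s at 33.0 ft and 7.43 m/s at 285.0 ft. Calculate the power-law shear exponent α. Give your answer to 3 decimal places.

Power law: V₂/V₁ = (z₂/z₁)^α ⇒ α = ln(V₂/V₁) / ln(z₂/z₁)
α = ln(7.43/3.7) / ln(285.0/33.0) = ln(2.0081) / ln(8.6364)
  = 0.69719 / 2.15598 = 0.32338

α ≈ 0.323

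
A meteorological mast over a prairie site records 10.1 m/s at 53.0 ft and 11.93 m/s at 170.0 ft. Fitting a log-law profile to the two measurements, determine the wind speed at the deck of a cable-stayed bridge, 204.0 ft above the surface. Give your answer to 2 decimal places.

Log law: V ∝ ln(z/z₀). From the pair, with r = V₁/V₂ = 0.84661,
ln z₀ = (ln z₁ − r·ln z₂)/(1 − r) = (3.9703 − 0.84661×5.1358)/0.15339 = -2.4623 → z₀ = 0.08524 ft
V₃ = V₁ · ln(z₃/z₀)/ln(z₁/z₀) = 10.1 × 7.7804/6.4326 = 12.2163 m/s

12.22 m/s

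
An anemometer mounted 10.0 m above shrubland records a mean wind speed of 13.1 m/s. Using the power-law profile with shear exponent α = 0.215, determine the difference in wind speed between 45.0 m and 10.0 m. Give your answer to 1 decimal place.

Power law: V₂ = V₁ · (z₂/z₁)^α = 13.1 × (4.5000)^0.215 = 18.1014 m/s
ΔV = 18.1014 − 13.1 = 5.0014 m/s

5.0 m/s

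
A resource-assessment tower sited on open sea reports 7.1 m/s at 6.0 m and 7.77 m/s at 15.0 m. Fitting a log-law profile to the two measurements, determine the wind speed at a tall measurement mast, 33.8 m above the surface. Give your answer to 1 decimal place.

8.4 m/s

Log law: V ∝ ln(z/z₀). From the pair, with r = V₁/V₂ = 0.91377,
ln z₀ = (ln z₁ − r·ln z₂)/(1 − r) = (1.7918 − 0.91377×2.7081)/0.08623 = -7.9182 → z₀ = 0.0003641 m
V₃ = V₁ · ln(z₃/z₀)/ln(z₁/z₀) = 7.1 × 11.4386/9.7099 = 8.3640 m/s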